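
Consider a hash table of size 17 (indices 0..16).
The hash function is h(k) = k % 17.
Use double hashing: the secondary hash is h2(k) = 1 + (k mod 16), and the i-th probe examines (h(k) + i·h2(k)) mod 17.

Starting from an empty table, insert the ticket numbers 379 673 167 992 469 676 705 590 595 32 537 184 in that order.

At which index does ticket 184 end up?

379: h=5 → slot 5
673: h=10 → slot 10
167: h=14 → slot 14
992: h=6 → slot 6
469: h=10, h2=6, probe 10,16 → slot 16
676: h=13 → slot 13
705: h=8 → slot 8
590: h=12 → slot 12
595: h=0 → slot 0
32: h=15 → slot 15
537: h=10, h2=10, probe 10,3 → slot 3
184: h=14, h2=9, probe 14,6,15,7 → slot 7
Table: [595, _, _, 537, _, 379, 992, 184, 705, _, 673, _, 590, 676, 167, 32, 469]

7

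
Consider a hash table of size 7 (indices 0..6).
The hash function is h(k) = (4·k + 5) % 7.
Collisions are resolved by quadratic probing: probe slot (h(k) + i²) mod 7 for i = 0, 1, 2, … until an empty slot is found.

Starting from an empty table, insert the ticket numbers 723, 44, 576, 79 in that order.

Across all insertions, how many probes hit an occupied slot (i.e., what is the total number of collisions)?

6

Insert 723: h=6, slot 6 empty => index 6.
Insert 44: h=6, slot 6 occupied => index 0.
Insert 576: h=6, slots 6,0 occupied => index 3.
Insert 79: h=6, slots 6,0,3 occupied => index 1.
Table: [44, 79, _, 576, _, _, 723]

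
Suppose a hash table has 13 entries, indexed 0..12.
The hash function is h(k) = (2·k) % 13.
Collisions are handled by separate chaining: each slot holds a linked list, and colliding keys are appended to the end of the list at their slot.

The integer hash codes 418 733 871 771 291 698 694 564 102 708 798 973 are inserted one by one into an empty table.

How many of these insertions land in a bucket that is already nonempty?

418 → bucket 4
733 → bucket 10
871 → bucket 0
771 → bucket 8
291 → bucket 10 (collision)
698 → bucket 5
694 → bucket 10 (collision)
564 → bucket 10 (collision)
102 → bucket 9
708 → bucket 12
798 → bucket 10 (collision)
973 → bucket 9 (collision)
Final buckets:
0: 871
1: -
2: -
3: -
4: 418
5: 698
6: -
7: -
8: 771
9: 102 -> 973
10: 733 -> 291 -> 694 -> 564 -> 798
11: -
12: 708

5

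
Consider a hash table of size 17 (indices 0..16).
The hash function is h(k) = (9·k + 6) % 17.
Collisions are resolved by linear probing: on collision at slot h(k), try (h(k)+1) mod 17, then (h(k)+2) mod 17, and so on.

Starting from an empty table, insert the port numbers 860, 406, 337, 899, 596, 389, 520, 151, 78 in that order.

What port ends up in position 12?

520

Insert 860: h=11, slot 11 empty -> index 11.
Insert 406: h=5, slot 5 empty -> index 5.
Insert 337: h=13, slot 13 empty -> index 13.
Insert 899: h=5, slot 5 occupied -> index 6.
Insert 596: h=15, slot 15 empty -> index 15.
Insert 389: h=5, slots 5,6 occupied -> index 7.
Insert 520: h=11, slot 11 occupied -> index 12.
Insert 151: h=5, slots 5,6,7 occupied -> index 8.
Insert 78: h=11, slots 11,12,13 occupied -> index 14.
Table: [—, —, —, —, —, 406, 899, 389, 151, —, —, 860, 520, 337, 78, 596, —]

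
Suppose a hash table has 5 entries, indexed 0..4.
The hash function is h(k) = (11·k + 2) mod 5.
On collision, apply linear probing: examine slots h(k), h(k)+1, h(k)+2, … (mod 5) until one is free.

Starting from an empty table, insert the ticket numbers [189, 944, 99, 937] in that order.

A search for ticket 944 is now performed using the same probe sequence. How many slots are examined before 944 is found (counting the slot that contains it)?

2

189 hashes to 1; slot 1 is free => place at 1.
944 hashes to 1; 1 taken => place at 2.
99 hashes to 1; 1,2 taken => place at 3.
937 hashes to 4; slot 4 is free => place at 4.
Table: [—, 189, 944, 99, 937]
Lookup 944: h=1, probe 1,2 → found at 2.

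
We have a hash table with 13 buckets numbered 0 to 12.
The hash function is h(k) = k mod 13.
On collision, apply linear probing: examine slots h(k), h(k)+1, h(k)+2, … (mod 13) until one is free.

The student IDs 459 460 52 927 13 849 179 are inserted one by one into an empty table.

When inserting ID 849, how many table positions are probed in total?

459: h=4 -> slot 4
460: h=5 -> slot 5
52: h=0 -> slot 0
927: h=4, probe 4,5,6 -> slot 6
13: h=0, probe 0,1 -> slot 1
849: h=4, probe 4,5,6,7 -> slot 7
179: h=10 -> slot 10
Table: [52, 13, ∅, ∅, 459, 460, 927, 849, ∅, ∅, 179, ∅, ∅]

4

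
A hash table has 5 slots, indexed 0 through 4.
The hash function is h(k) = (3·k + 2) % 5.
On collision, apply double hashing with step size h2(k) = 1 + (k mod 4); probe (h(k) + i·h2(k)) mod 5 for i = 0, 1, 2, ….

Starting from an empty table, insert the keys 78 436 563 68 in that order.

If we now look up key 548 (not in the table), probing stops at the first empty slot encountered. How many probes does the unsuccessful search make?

78: h=1 => slot 1
436: h=0 => slot 0
563: h=1, h2=4, probe 1,0,4 => slot 4
68: h=1, h2=1, probe 1,2 => slot 2
Table: [436, 78, 68, —, 563]
Lookup 548: h=1, h2=1, probe 1,2,3 → slot 3 empty, not found.

3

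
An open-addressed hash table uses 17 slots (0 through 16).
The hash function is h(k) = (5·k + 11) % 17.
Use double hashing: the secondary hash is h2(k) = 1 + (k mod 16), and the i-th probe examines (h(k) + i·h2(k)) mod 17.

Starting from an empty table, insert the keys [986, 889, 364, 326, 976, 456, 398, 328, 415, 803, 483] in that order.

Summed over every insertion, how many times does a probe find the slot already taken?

10

986 hashes to 11; slot 11 is free → place at 11.
889 hashes to 2; slot 2 is free → place at 2.
364 hashes to 12; slot 12 is free → place at 12.
326 hashes to 9; slot 9 is free → place at 9.
976 hashes to 12, h2=1; 12 taken → place at 13.
456 hashes to 13, h2=9; 13 taken → place at 5.
398 hashes to 12, h2=15; 12 taken → place at 10.
328 hashes to 2, h2=9; 2,11 taken → place at 3.
415 hashes to 12, h2=16; 12,11,10,9 taken → place at 8.
803 hashes to 14; slot 14 is free → place at 14.
483 hashes to 12, h2=4; 12 taken → place at 16.
Table: [-, -, 889, 328, -, 456, -, -, 415, 326, 398, 986, 364, 976, 803, -, 483]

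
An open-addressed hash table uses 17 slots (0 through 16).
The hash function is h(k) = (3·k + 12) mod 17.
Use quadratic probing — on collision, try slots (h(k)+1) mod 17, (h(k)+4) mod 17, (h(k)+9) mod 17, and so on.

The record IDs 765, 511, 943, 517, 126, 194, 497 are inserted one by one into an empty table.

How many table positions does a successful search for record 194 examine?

765: h=12 → slot 12
511: h=15 → slot 15
943: h=2 → slot 2
517: h=16 → slot 16
126: h=16, probe 16,0 → slot 0
194: h=16, probe 16,0,3 → slot 3
497: h=7 → slot 7
Table: [126, ∅, 943, 194, ∅, ∅, ∅, 497, ∅, ∅, ∅, ∅, 765, ∅, ∅, 511, 517]
Lookup 194: h=16, probe 16,0,3 → found at 3.

3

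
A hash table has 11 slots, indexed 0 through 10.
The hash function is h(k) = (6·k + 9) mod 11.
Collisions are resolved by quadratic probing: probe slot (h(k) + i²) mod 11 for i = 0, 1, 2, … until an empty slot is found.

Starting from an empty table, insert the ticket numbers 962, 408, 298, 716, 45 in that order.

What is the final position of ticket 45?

2

Insert 962: h=6, slot 6 empty → index 6.
Insert 408: h=4, slot 4 empty → index 4.
Insert 298: h=4, slot 4 occupied → index 5.
Insert 716: h=4, slots 4,5 occupied → index 8.
Insert 45: h=4, slots 4,5,8 occupied → index 2.
Table: [∅, ∅, 45, ∅, 408, 298, 962, ∅, 716, ∅, ∅]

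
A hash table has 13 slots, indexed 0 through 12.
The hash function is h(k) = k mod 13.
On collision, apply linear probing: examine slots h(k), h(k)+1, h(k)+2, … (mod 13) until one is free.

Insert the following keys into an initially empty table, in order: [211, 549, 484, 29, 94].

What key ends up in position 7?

94

211: h=3 -> slot 3
549: h=3, probe 3,4 -> slot 4
484: h=3, probe 3,4,5 -> slot 5
29: h=3, probe 3,4,5,6 -> slot 6
94: h=3, probe 3,4,5,6,7 -> slot 7
Table: [., ., ., 211, 549, 484, 29, 94, ., ., ., ., .]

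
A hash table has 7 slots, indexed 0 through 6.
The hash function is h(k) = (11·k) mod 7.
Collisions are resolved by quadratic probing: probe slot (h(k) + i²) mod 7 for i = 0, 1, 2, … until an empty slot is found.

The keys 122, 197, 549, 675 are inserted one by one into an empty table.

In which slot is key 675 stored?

2

122 hashes to 5; slot 5 is free => place at 5.
197 hashes to 4; slot 4 is free => place at 4.
549 hashes to 5; 5 taken => place at 6.
675 hashes to 5; 5,6 taken => place at 2.
Table: [∅, ∅, 675, ∅, 197, 122, 549]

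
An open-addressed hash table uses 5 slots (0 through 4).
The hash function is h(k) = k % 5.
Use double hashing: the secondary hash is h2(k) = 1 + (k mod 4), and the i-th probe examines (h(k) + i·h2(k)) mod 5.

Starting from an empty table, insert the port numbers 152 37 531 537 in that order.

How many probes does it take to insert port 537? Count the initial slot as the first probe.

4

Insert 152: h=2, slot 2 empty → index 2.
Insert 37: h=2, h2=2, slot 2 occupied → index 4.
Insert 531: h=1, slot 1 empty → index 1.
Insert 537: h=2, h2=2, slots 2,4,1 occupied → index 3.
Table: [—, 531, 152, 537, 37]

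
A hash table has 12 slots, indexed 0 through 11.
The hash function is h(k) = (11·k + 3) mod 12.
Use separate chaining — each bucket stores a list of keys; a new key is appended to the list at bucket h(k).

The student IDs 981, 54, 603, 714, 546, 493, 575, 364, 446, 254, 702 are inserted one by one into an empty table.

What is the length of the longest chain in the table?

Insert 981: h=6, bucket 6 empty -> new chain.
Insert 54: h=9, bucket 9 empty -> new chain.
Insert 603: h=0, bucket 0 empty -> new chain.
Insert 714: h=9, bucket 9 nonempty -> append to chain.
Insert 546: h=9, bucket 9 nonempty -> append to chain.
Insert 493: h=2, bucket 2 empty -> new chain.
Insert 575: h=4, bucket 4 empty -> new chain.
Insert 364: h=11, bucket 11 empty -> new chain.
Insert 446: h=1, bucket 1 empty -> new chain.
Insert 254: h=1, bucket 1 nonempty -> append to chain.
Insert 702: h=9, bucket 9 nonempty -> append to chain.
Final buckets:
0: 603
1: 446 -> 254
2: 493
3: -
4: 575
5: -
6: 981
7: -
8: -
9: 54 -> 714 -> 546 -> 702
10: -
11: 364

4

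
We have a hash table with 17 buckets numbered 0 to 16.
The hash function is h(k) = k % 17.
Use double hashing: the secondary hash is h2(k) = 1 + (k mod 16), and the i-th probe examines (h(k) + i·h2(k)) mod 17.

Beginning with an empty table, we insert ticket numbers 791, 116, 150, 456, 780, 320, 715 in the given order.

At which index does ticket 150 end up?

791 hashes to 9; slot 9 is free => place at 9.
116 hashes to 14; slot 14 is free => place at 14.
150 hashes to 14, h2=7; 14 taken => place at 4.
456 hashes to 14, h2=9; 14 taken => place at 6.
780 hashes to 15; slot 15 is free => place at 15.
320 hashes to 14, h2=1; 14,15 taken => place at 16.
715 hashes to 1; slot 1 is free => place at 1.
Table: [_, 715, _, _, 150, _, 456, _, _, 791, _, _, _, _, 116, 780, 320]

4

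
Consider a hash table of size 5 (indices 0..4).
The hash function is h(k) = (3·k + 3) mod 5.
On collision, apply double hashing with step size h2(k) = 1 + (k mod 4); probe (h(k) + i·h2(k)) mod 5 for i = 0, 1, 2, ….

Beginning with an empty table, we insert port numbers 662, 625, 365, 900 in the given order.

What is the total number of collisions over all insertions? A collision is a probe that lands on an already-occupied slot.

Insert 662: h=4, slot 4 empty => index 4.
Insert 625: h=3, slot 3 empty => index 3.
Insert 365: h=3, h2=2, slot 3 occupied => index 0.
Insert 900: h=3, h2=1, slots 3,4,0 occupied => index 1.
Table: [365, 900, ., 625, 662]

4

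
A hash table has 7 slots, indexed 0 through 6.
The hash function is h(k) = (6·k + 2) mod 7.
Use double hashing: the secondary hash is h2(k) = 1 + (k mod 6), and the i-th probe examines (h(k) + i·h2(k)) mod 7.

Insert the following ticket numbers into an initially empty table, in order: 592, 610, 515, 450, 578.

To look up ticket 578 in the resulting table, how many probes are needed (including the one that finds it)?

592: h=5 => slot 5
610: h=1 => slot 1
515: h=5, h2=6, probe 5,4 => slot 4
450: h=0 => slot 0
578: h=5, h2=3, probe 5,1,4,0,3 => slot 3
Table: [450, 610, ∅, 578, 515, 592, ∅]
Lookup 578: h=5, h2=3, probe 5,1,4,0,3 → found at 3.

5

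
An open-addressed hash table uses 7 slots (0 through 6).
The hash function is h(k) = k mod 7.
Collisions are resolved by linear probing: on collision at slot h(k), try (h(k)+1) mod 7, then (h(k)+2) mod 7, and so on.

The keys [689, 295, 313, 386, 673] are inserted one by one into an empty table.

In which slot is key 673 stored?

4

689: h=3 -> slot 3
295: h=1 -> slot 1
313: h=5 -> slot 5
386: h=1, probe 1,2 -> slot 2
673: h=1, probe 1,2,3,4 -> slot 4
Table: [_, 295, 386, 689, 673, 313, _]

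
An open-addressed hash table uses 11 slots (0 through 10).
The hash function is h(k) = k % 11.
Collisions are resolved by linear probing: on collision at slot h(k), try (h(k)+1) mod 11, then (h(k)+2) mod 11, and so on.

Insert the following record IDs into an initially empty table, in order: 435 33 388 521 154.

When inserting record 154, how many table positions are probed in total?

2

435 hashes to 6; slot 6 is free => place at 6.
33 hashes to 0; slot 0 is free => place at 0.
388 hashes to 3; slot 3 is free => place at 3.
521 hashes to 4; slot 4 is free => place at 4.
154 hashes to 0; 0 taken => place at 1.
Table: [33, 154, ., 388, 521, ., 435, ., ., ., .]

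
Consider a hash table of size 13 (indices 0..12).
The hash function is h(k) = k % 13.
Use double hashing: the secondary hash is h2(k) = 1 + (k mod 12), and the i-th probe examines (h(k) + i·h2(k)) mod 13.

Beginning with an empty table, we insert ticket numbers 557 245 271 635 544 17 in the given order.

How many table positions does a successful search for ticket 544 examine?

557 hashes to 11; slot 11 is free → place at 11.
245 hashes to 11, h2=6; 11 taken → place at 4.
271 hashes to 11, h2=8; 11 taken → place at 6.
635 hashes to 11, h2=12; 11 taken → place at 10.
544 hashes to 11, h2=5; 11 taken → place at 3.
17 hashes to 4, h2=6; 4,10,3 taken → place at 9.
Table: [—, —, —, 544, 245, —, 271, —, —, 17, 635, 557, —]
Lookup 544: h=11, h2=5, probe 11,3 → found at 3.

2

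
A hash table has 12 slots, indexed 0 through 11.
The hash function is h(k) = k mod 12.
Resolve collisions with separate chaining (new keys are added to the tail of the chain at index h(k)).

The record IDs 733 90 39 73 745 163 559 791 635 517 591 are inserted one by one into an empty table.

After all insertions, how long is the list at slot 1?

4

733 → bucket 1
90 → bucket 6
39 → bucket 3
73 → bucket 1 (collision)
745 → bucket 1 (collision)
163 → bucket 7
559 → bucket 7 (collision)
791 → bucket 11
635 → bucket 11 (collision)
517 → bucket 1 (collision)
591 → bucket 3 (collision)
Final buckets:
0: ∅
1: 733 -> 73 -> 745 -> 517
2: ∅
3: 39 -> 591
4: ∅
5: ∅
6: 90
7: 163 -> 559
8: ∅
9: ∅
10: ∅
11: 791 -> 635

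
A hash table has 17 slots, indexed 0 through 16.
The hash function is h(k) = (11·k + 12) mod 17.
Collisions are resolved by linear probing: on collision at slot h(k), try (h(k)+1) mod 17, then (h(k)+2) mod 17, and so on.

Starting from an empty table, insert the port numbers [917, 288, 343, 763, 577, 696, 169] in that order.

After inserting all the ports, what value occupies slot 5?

917: h=1 => slot 1
288: h=1, probe 1,2 => slot 2
343: h=11 => slot 11
763: h=7 => slot 7
577: h=1, probe 1,2,3 => slot 3
696: h=1, probe 1,2,3,4 => slot 4
169: h=1, probe 1,2,3,4,5 => slot 5
Table: [—, 917, 288, 577, 696, 169, —, 763, —, —, —, 343, —, —, —, —, —]

169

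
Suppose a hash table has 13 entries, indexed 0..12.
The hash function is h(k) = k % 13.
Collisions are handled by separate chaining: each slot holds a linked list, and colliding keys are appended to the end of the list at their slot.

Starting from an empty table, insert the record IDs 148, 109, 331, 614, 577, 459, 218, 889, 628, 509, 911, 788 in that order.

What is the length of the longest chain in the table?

4

Insert 148: h=5, bucket 5 empty → new chain.
Insert 109: h=5, bucket 5 nonempty → append to chain.
Insert 331: h=6, bucket 6 empty → new chain.
Insert 614: h=3, bucket 3 empty → new chain.
Insert 577: h=5, bucket 5 nonempty → append to chain.
Insert 459: h=4, bucket 4 empty → new chain.
Insert 218: h=10, bucket 10 empty → new chain.
Insert 889: h=5, bucket 5 nonempty → append to chain.
Insert 628: h=4, bucket 4 nonempty → append to chain.
Insert 509: h=2, bucket 2 empty → new chain.
Insert 911: h=1, bucket 1 empty → new chain.
Insert 788: h=8, bucket 8 empty → new chain.
Final buckets:
0: -
1: 911
2: 509
3: 614
4: 459 -> 628
5: 148 -> 109 -> 577 -> 889
6: 331
7: -
8: 788
9: -
10: 218
11: -
12: -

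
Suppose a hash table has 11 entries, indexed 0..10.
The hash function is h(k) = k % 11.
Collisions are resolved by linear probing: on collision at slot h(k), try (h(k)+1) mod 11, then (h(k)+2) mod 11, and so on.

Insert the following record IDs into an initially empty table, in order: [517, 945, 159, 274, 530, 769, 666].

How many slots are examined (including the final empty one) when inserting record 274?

517: h=0 → slot 0
945: h=10 → slot 10
159: h=5 → slot 5
274: h=10, probe 10,0,1 → slot 1
530: h=2 → slot 2
769: h=10, probe 10,0,1,2,3 → slot 3
666: h=6 → slot 6
Table: [517, 274, 530, 769, -, 159, 666, -, -, -, 945]

3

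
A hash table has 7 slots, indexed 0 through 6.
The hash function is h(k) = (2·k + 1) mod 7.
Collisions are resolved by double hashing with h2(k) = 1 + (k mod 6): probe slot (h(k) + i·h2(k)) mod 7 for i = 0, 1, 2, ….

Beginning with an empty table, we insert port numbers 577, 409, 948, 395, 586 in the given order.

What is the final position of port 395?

577: h=0 → slot 0
409: h=0, h2=2, probe 0,2 → slot 2
948: h=0, h2=1, probe 0,1 → slot 1
395: h=0, h2=6, probe 0,6 → slot 6
586: h=4 → slot 4
Table: [577, 948, 409, _, 586, _, 395]

6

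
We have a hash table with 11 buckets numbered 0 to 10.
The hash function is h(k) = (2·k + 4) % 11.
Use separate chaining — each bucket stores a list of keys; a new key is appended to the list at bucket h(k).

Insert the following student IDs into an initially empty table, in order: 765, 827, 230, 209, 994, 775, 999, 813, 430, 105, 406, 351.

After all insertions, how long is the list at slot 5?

765 → bucket 5
827 → bucket 8
230 → bucket 2
209 → bucket 4
994 → bucket 1
775 → bucket 3
999 → bucket 0
813 → bucket 2 (collision)
430 → bucket 6
105 → bucket 5 (collision)
406 → bucket 2 (collision)
351 → bucket 2 (collision)
Final buckets:
0: 999
1: 994
2: 230 -> 813 -> 406 -> 351
3: 775
4: 209
5: 765 -> 105
6: 430
7: _
8: 827
9: _
10: _

2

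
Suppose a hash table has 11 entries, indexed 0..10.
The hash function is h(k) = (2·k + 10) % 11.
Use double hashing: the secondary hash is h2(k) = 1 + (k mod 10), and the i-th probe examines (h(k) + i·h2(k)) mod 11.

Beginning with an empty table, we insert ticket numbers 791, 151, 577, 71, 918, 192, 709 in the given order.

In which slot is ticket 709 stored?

791: h=8 => slot 8
151: h=4 => slot 4
577: h=9 => slot 9
71: h=9, h2=2, probe 9,0 => slot 0
918: h=9, h2=9, probe 9,7 => slot 7
192: h=9, h2=3, probe 9,1 => slot 1
709: h=9, h2=10, probe 9,8,7,6 => slot 6
Table: [71, 192, _, _, 151, _, 709, 918, 791, 577, _]

6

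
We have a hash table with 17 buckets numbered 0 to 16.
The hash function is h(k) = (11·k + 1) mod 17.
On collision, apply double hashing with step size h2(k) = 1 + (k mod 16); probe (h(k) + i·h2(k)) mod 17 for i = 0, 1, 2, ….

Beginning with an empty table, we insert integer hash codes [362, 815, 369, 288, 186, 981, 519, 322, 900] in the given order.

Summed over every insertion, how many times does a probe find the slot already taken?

362: h=5 -> slot 5
815: h=7 -> slot 7
369: h=14 -> slot 14
288: h=7, h2=1, probe 7,8 -> slot 8
186: h=7, h2=11, probe 7,1 -> slot 1
981: h=14, h2=6, probe 14,3 -> slot 3
519: h=15 -> slot 15
322: h=7, h2=3, probe 7,10 -> slot 10
900: h=7, h2=5, probe 7,12 -> slot 12
Table: [∅, 186, ∅, 981, ∅, 362, ∅, 815, 288, ∅, 322, ∅, 900, ∅, 369, 519, ∅]

5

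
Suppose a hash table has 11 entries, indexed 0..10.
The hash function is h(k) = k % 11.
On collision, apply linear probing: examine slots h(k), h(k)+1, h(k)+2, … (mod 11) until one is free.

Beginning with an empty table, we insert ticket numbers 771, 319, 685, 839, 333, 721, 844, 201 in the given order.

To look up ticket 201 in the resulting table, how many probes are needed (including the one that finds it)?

5

Insert 771: h=1, slot 1 empty → index 1.
Insert 319: h=0, slot 0 empty → index 0.
Insert 685: h=3, slot 3 empty → index 3.
Insert 839: h=3, slot 3 occupied → index 4.
Insert 333: h=3, slots 3,4 occupied → index 5.
Insert 721: h=6, slot 6 empty → index 6.
Insert 844: h=8, slot 8 empty → index 8.
Insert 201: h=3, slots 3,4,5,6 occupied → index 7.
Table: [319, 771, ., 685, 839, 333, 721, 201, 844, ., .]
Lookup 201: h=3, probe 3,4,5,6,7 → found at 7.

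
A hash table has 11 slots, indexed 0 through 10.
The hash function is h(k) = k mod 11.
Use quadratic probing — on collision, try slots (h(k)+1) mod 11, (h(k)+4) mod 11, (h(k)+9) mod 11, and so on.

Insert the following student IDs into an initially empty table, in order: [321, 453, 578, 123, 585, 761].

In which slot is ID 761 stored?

5

Insert 321: h=2, slot 2 empty -> index 2.
Insert 453: h=2, slot 2 occupied -> index 3.
Insert 578: h=6, slot 6 empty -> index 6.
Insert 123: h=2, slots 2,3,6 occupied -> index 0.
Insert 585: h=2, slots 2,3,6,0 occupied -> index 7.
Insert 761: h=2, slots 2,3,6,0,7 occupied -> index 5.
Table: [123, -, 321, 453, -, 761, 578, 585, -, -, -]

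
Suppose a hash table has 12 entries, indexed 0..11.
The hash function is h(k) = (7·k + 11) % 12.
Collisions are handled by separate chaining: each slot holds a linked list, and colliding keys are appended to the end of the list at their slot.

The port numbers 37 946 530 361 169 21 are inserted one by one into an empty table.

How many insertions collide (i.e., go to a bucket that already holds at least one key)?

37 -> bucket 6
946 -> bucket 9
530 -> bucket 1
361 -> bucket 6 (collision)
169 -> bucket 6 (collision)
21 -> bucket 2
Final buckets:
0: .
1: 530
2: 21
3: .
4: .
5: .
6: 37 -> 361 -> 169
7: .
8: .
9: 946
10: .
11: .

2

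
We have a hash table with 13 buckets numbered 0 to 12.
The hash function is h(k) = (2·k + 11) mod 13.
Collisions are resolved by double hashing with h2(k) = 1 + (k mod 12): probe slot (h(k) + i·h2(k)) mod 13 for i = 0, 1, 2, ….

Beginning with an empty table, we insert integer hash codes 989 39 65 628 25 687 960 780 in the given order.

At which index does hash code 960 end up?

8

Insert 989: h=0, slot 0 empty → index 0.
Insert 39: h=11, slot 11 empty → index 11.
Insert 65: h=11, h2=6, slot 11 occupied → index 4.
Insert 628: h=6, slot 6 empty → index 6.
Insert 25: h=9, slot 9 empty → index 9.
Insert 687: h=7, slot 7 empty → index 7.
Insert 960: h=7, h2=1, slot 7 occupied → index 8.
Insert 780: h=11, h2=1, slot 11 occupied → index 12.
Table: [989, ., ., ., 65, ., 628, 687, 960, 25, ., 39, 780]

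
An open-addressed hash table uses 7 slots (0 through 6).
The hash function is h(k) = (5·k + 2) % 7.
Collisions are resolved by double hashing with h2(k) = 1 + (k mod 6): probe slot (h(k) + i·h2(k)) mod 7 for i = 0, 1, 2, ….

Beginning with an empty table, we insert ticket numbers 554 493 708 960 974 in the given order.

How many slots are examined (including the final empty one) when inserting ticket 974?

3

Insert 554: h=0, slot 0 empty => index 0.
Insert 493: h=3, slot 3 empty => index 3.
Insert 708: h=0, h2=1, slot 0 occupied => index 1.
Insert 960: h=0, h2=1, slots 0,1 occupied => index 2.
Insert 974: h=0, h2=3, slots 0,3 occupied => index 6.
Table: [554, 708, 960, 493, -, -, 974]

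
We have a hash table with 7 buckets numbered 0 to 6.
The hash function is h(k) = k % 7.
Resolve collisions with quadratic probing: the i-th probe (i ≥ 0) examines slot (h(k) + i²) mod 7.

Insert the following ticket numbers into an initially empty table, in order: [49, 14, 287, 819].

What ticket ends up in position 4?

287

49: h=0 => slot 0
14: h=0, probe 0,1 => slot 1
287: h=0, probe 0,1,4 => slot 4
819: h=0, probe 0,1,4,2 => slot 2
Table: [49, 14, 819, ., 287, ., .]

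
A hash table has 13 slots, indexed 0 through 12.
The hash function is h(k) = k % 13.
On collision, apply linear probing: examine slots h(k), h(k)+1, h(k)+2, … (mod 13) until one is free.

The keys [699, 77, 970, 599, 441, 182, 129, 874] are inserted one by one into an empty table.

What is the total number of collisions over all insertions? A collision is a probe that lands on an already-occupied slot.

699: h=10 → slot 10
77: h=12 → slot 12
970: h=8 → slot 8
599: h=1 → slot 1
441: h=12, probe 12,0 → slot 0
182: h=0, probe 0,1,2 → slot 2
129: h=12, probe 12,0,1,2,3 → slot 3
874: h=3, probe 3,4 → slot 4
Table: [441, 599, 182, 129, 874, ∅, ∅, ∅, 970, ∅, 699, ∅, 77]

8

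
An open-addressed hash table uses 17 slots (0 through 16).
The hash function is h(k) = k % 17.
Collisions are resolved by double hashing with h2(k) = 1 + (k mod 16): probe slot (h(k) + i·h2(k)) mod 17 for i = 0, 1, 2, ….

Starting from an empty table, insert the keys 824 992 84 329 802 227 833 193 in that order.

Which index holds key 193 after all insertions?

Insert 824: h=8, slot 8 empty -> index 8.
Insert 992: h=6, slot 6 empty -> index 6.
Insert 84: h=16, slot 16 empty -> index 16.
Insert 329: h=6, h2=10, slots 6,16 occupied -> index 9.
Insert 802: h=3, slot 3 empty -> index 3.
Insert 227: h=6, h2=4, slot 6 occupied -> index 10.
Insert 833: h=0, slot 0 empty -> index 0.
Insert 193: h=6, h2=2, slots 6,8,10 occupied -> index 12.
Table: [833, ∅, ∅, 802, ∅, ∅, 992, ∅, 824, 329, 227, ∅, 193, ∅, ∅, ∅, 84]

12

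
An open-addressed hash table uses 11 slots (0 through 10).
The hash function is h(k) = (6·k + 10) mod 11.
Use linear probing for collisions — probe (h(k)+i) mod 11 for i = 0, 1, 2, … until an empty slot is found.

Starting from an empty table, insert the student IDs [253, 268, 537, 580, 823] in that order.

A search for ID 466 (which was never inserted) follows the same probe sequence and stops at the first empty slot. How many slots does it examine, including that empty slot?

2

253 hashes to 10; slot 10 is free -> place at 10.
268 hashes to 1; slot 1 is free -> place at 1.
537 hashes to 9; slot 9 is free -> place at 9.
580 hashes to 3; slot 3 is free -> place at 3.
823 hashes to 9; 9,10 taken -> place at 0.
Table: [823, 268, ., 580, ., ., ., ., ., 537, 253]
Lookup 466: h=1, probe 1,2 → slot 2 empty, not found.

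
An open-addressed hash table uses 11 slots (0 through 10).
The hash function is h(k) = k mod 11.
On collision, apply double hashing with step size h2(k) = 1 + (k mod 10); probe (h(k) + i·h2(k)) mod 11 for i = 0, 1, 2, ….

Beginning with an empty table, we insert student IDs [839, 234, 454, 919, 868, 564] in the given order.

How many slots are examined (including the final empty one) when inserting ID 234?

839 hashes to 3; slot 3 is free -> place at 3.
234 hashes to 3, h2=5; 3 taken -> place at 8.
454 hashes to 3, h2=5; 3,8 taken -> place at 2.
919 hashes to 6; slot 6 is free -> place at 6.
868 hashes to 10; slot 10 is free -> place at 10.
564 hashes to 3, h2=5; 3,8,2 taken -> place at 7.
Table: [., ., 454, 839, ., ., 919, 564, 234, ., 868]

2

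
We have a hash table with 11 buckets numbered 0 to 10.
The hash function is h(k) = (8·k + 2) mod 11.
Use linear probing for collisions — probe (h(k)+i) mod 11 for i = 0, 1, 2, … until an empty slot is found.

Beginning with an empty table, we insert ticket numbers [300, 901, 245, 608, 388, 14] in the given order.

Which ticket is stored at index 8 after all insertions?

388

300: h=4 -> slot 4
901: h=5 -> slot 5
245: h=4, probe 4,5,6 -> slot 6
608: h=4, probe 4,5,6,7 -> slot 7
388: h=4, probe 4,5,6,7,8 -> slot 8
14: h=4, probe 4,5,6,7,8,9 -> slot 9
Table: [_, _, _, _, 300, 901, 245, 608, 388, 14, _]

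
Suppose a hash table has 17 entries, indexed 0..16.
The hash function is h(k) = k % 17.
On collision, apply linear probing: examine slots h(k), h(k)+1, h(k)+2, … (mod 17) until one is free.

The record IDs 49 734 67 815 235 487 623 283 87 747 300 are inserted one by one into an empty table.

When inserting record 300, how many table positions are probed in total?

Insert 49: h=15, slot 15 empty → index 15.
Insert 734: h=3, slot 3 empty → index 3.
Insert 67: h=16, slot 16 empty → index 16.
Insert 815: h=16, slot 16 occupied → index 0.
Insert 235: h=14, slot 14 empty → index 14.
Insert 487: h=11, slot 11 empty → index 11.
Insert 623: h=11, slot 11 occupied → index 12.
Insert 283: h=11, slots 11,12 occupied → index 13.
Insert 87: h=2, slot 2 empty → index 2.
Insert 747: h=16, slots 16,0 occupied → index 1.
Insert 300: h=11, slots 11,12,13,14,15,16,0,1,2,3 occupied → index 4.
Table: [815, 747, 87, 734, 300, -, -, -, -, -, -, 487, 623, 283, 235, 49, 67]

11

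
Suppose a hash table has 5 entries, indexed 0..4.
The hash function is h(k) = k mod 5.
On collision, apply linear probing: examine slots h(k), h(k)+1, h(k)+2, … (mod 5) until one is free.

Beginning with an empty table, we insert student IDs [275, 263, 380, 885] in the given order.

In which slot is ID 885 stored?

275: h=0 -> slot 0
263: h=3 -> slot 3
380: h=0, probe 0,1 -> slot 1
885: h=0, probe 0,1,2 -> slot 2
Table: [275, 380, 885, 263, ∅]

2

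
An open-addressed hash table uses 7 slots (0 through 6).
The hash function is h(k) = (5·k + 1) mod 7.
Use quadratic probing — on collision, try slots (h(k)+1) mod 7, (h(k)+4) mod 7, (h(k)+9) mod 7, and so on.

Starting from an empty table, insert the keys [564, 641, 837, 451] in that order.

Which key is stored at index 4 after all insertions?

837

564: h=0 → slot 0
641: h=0, probe 0,1 → slot 1
837: h=0, probe 0,1,4 → slot 4
451: h=2 → slot 2
Table: [564, 641, 451, ., 837, ., .]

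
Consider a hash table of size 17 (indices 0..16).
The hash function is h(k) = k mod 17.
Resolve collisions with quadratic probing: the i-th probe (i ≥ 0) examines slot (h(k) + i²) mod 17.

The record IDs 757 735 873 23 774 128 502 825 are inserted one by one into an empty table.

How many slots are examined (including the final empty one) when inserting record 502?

4

757 hashes to 9; slot 9 is free -> place at 9.
735 hashes to 4; slot 4 is free -> place at 4.
873 hashes to 6; slot 6 is free -> place at 6.
23 hashes to 6; 6 taken -> place at 7.
774 hashes to 9; 9 taken -> place at 10.
128 hashes to 9; 9,10 taken -> place at 13.
502 hashes to 9; 9,10,13 taken -> place at 1.
825 hashes to 9; 9,10,13,1 taken -> place at 8.
Table: [., 502, ., ., 735, ., 873, 23, 825, 757, 774, ., ., 128, ., ., .]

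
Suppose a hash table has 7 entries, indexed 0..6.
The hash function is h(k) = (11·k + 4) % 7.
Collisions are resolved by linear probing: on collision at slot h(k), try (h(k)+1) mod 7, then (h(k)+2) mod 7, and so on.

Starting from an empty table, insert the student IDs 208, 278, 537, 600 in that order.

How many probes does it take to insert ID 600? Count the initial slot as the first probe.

208: h=3 → slot 3
278: h=3, probe 3,4 → slot 4
537: h=3, probe 3,4,5 → slot 5
600: h=3, probe 3,4,5,6 → slot 6
Table: [-, -, -, 208, 278, 537, 600]

4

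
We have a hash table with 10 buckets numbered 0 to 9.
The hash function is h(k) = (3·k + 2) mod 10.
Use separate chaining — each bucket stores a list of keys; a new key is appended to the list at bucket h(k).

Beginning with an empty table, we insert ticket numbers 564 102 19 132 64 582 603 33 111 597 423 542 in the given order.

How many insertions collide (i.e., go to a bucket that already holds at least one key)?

6

564 → bucket 4
102 → bucket 8
19 → bucket 9
132 → bucket 8 (collision)
64 → bucket 4 (collision)
582 → bucket 8 (collision)
603 → bucket 1
33 → bucket 1 (collision)
111 → bucket 5
597 → bucket 3
423 → bucket 1 (collision)
542 → bucket 8 (collision)
Final buckets:
0: _
1: 603 -> 33 -> 423
2: _
3: 597
4: 564 -> 64
5: 111
6: _
7: _
8: 102 -> 132 -> 582 -> 542
9: 19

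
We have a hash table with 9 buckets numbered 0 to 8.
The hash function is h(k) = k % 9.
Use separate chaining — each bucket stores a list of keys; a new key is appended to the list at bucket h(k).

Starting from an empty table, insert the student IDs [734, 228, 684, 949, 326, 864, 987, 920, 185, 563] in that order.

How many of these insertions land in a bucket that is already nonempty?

Insert 734: h=5, bucket 5 empty → new chain.
Insert 228: h=3, bucket 3 empty → new chain.
Insert 684: h=0, bucket 0 empty → new chain.
Insert 949: h=4, bucket 4 empty → new chain.
Insert 326: h=2, bucket 2 empty → new chain.
Insert 864: h=0, bucket 0 nonempty → append to chain.
Insert 987: h=6, bucket 6 empty → new chain.
Insert 920: h=2, bucket 2 nonempty → append to chain.
Insert 185: h=5, bucket 5 nonempty → append to chain.
Insert 563: h=5, bucket 5 nonempty → append to chain.
Final buckets:
0: 684 -> 864
1: —
2: 326 -> 920
3: 228
4: 949
5: 734 -> 185 -> 563
6: 987
7: —
8: —

4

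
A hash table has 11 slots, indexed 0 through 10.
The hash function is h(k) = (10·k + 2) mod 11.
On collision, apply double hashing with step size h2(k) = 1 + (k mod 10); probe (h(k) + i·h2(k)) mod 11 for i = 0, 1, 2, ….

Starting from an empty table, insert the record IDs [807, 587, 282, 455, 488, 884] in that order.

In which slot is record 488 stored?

7

807 hashes to 9; slot 9 is free => place at 9.
587 hashes to 9, h2=8; 9 taken => place at 6.
282 hashes to 6, h2=3; 6,9 taken => place at 1.
455 hashes to 9, h2=6; 9 taken => place at 4.
488 hashes to 9, h2=9; 9 taken => place at 7.
884 hashes to 9, h2=5; 9 taken => place at 3.
Table: [—, 282, —, 884, 455, —, 587, 488, —, 807, —]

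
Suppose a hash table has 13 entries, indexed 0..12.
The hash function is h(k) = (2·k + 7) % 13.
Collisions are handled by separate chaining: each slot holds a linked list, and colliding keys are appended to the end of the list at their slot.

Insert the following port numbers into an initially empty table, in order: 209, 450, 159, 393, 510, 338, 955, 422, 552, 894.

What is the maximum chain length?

209 -> bucket 9
450 -> bucket 10
159 -> bucket 0
393 -> bucket 0 (collision)
510 -> bucket 0 (collision)
338 -> bucket 7
955 -> bucket 6
422 -> bucket 6 (collision)
552 -> bucket 6 (collision)
894 -> bucket 1
Final buckets:
0: 159 -> 393 -> 510
1: 894
2: .
3: .
4: .
5: .
6: 955 -> 422 -> 552
7: 338
8: .
9: 209
10: 450
11: .
12: .

3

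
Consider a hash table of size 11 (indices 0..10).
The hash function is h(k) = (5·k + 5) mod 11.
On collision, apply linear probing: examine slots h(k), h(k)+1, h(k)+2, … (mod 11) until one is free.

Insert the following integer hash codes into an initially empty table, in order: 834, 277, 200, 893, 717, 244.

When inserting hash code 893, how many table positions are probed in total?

4

834: h=6 => slot 6
277: h=4 => slot 4
200: h=4, probe 4,5 => slot 5
893: h=4, probe 4,5,6,7 => slot 7
717: h=4, probe 4,5,6,7,8 => slot 8
244: h=4, probe 4,5,6,7,8,9 => slot 9
Table: [∅, ∅, ∅, ∅, 277, 200, 834, 893, 717, 244, ∅]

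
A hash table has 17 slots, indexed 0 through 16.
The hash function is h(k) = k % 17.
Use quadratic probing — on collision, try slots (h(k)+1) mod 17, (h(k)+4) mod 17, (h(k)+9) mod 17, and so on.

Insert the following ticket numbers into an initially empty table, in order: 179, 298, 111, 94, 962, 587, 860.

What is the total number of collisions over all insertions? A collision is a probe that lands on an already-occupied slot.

Insert 179: h=9, slot 9 empty → index 9.
Insert 298: h=9, slot 9 occupied → index 10.
Insert 111: h=9, slots 9,10 occupied → index 13.
Insert 94: h=9, slots 9,10,13 occupied → index 1.
Insert 962: h=10, slot 10 occupied → index 11.
Insert 587: h=9, slots 9,10,13,1 occupied → index 8.
Insert 860: h=10, slots 10,11 occupied → index 14.
Table: [., 94, ., ., ., ., ., ., 587, 179, 298, 962, ., 111, 860, ., .]

13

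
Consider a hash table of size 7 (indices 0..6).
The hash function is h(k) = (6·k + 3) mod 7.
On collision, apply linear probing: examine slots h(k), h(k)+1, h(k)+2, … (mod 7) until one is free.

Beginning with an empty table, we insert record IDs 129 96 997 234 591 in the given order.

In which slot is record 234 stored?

Insert 129: h=0, slot 0 empty -> index 0.
Insert 96: h=5, slot 5 empty -> index 5.
Insert 997: h=0, slot 0 occupied -> index 1.
Insert 234: h=0, slots 0,1 occupied -> index 2.
Insert 591: h=0, slots 0,1,2 occupied -> index 3.
Table: [129, 997, 234, 591, ∅, 96, ∅]

2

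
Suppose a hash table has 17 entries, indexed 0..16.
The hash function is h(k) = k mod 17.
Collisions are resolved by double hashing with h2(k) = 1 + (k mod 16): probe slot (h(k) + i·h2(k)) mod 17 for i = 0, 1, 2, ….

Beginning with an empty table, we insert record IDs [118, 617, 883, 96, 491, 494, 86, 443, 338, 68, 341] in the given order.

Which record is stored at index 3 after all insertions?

118 hashes to 16; slot 16 is free → place at 16.
617 hashes to 5; slot 5 is free → place at 5.
883 hashes to 16, h2=4; 16 taken → place at 3.
96 hashes to 11; slot 11 is free → place at 11.
491 hashes to 15; slot 15 is free → place at 15.
494 hashes to 1; slot 1 is free → place at 1.
86 hashes to 1, h2=7; 1 taken → place at 8.
443 hashes to 1, h2=12; 1 taken → place at 13.
338 hashes to 15, h2=3; 15,1 taken → place at 4.
68 hashes to 0; slot 0 is free → place at 0.
341 hashes to 1, h2=6; 1 taken → place at 7.
Table: [68, 494, ∅, 883, 338, 617, ∅, 341, 86, ∅, ∅, 96, ∅, 443, ∅, 491, 118]

883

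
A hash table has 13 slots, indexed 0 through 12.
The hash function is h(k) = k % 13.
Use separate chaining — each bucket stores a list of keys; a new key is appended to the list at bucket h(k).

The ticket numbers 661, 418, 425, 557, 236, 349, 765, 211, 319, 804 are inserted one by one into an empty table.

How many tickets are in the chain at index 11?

Insert 661: h=11, bucket 11 empty -> new chain.
Insert 418: h=2, bucket 2 empty -> new chain.
Insert 425: h=9, bucket 9 empty -> new chain.
Insert 557: h=11, bucket 11 nonempty -> append to chain.
Insert 236: h=2, bucket 2 nonempty -> append to chain.
Insert 349: h=11, bucket 11 nonempty -> append to chain.
Insert 765: h=11, bucket 11 nonempty -> append to chain.
Insert 211: h=3, bucket 3 empty -> new chain.
Insert 319: h=7, bucket 7 empty -> new chain.
Insert 804: h=11, bucket 11 nonempty -> append to chain.
Final buckets:
0: _
1: _
2: 418 -> 236
3: 211
4: _
5: _
6: _
7: 319
8: _
9: 425
10: _
11: 661 -> 557 -> 349 -> 765 -> 804
12: _

5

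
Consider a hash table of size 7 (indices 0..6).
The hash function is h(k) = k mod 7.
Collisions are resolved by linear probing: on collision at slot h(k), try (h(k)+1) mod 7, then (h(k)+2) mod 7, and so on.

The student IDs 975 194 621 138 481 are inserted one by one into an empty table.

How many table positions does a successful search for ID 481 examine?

4

975: h=2 → slot 2
194: h=5 → slot 5
621: h=5, probe 5,6 → slot 6
138: h=5, probe 5,6,0 → slot 0
481: h=5, probe 5,6,0,1 → slot 1
Table: [138, 481, 975, ., ., 194, 621]
Lookup 481: h=5, probe 5,6,0,1 → found at 1.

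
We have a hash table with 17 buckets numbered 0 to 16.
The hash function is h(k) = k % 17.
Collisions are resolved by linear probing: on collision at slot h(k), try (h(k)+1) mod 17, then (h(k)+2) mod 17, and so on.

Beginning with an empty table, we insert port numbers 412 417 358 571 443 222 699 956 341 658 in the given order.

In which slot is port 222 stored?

412: h=4 -> slot 4
417: h=9 -> slot 9
358: h=1 -> slot 1
571: h=10 -> slot 10
443: h=1, probe 1,2 -> slot 2
222: h=1, probe 1,2,3 -> slot 3
699: h=2, probe 2,3,4,5 -> slot 5
956: h=4, probe 4,5,6 -> slot 6
341: h=1, probe 1,2,3,4,5,6,7 -> slot 7
658: h=12 -> slot 12
Table: [_, 358, 443, 222, 412, 699, 956, 341, _, 417, 571, _, 658, _, _, _, _]

3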